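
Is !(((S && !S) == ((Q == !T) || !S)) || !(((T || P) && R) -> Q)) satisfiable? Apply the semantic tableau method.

Satisfiable

Initial set: {!(((S && !S) == ((Q == !T) || !S)) || !(((T || P) && R) -> Q))}.
!(((S && !S) == ((Q == !T) || !S)) || !(((T || P) && R) -> Q)): α-rule — add !((S && !S) == ((Q == !T) || !S)), !!(((T || P) && R) -> Q).
!((S && !S) == ((Q == !T) || !S)): β-rule — branch into (S && !S), !((Q == !T) || !S)  //  !(S && !S), ((Q == !T) || !S).
  branch 1 (add (S && !S), !((Q == !T) || !S)):
    (S && !S): α-rule — add S, !S.
    × closes — contains both S and !S.
  branch 2 (add !(S && !S), ((Q == !T) || !S)):
    !!(((T || P) && R) -> Q): β-rule — branch into !((T || P) && R)  //  Q.
      branch 2.1 (add !((T || P) && R)):
        !(S && !S): β-rule — branch into !S  //  !!S.
          branch 2.1.1 (add !S):
            ((Q == !T) || !S): β-rule — branch into (Q == !T)  //  !S.
              branch 2.1.1.1 (add (Q == !T)):
                !((T || P) && R): β-rule — branch into !(T || P)  //  !R.
                  branch 2.1.1.1.1 (add !(T || P)):
                    !(T || P): α-rule — add !T, !P.
                    (Q == !T): β-rule — branch into Q, !T  //  !Q, !!T.
                      branch 2.1.1.1.1.1 (add Q, !T):
                        ○ open, literals {P=F, Q=T, S=F, T=F}.
                      branch 2.1.1.1.1.2 (add !Q, !!T):
                        × closes — contains both T and !T.
                  branch 2.1.1.1.2 (add !R):
                    (Q == !T): β-rule — branch into Q, !T  //  !Q, !!T.
                      branch 2.1.1.1.2.1 (add Q, !T):
                        ○ open, literals {Q=T, R=F, S=F, T=F}.
                      branch 2.1.1.1.2.2 (add !Q, !!T):
                        ○ open, literals {Q=F, R=F, S=F, T=T}.
              branch 2.1.1.2 (add !S):
                !((T || P) && R): β-rule — branch into !(T || P)  //  !R.
                  branch 2.1.1.2.1 (add !(T || P)):
                    !(T || P): α-rule — add !T, !P.
                    ○ open, literals {P=F, S=F, T=F}.
                  branch 2.1.1.2.2 (add !R):
                    ○ open, literals {R=F, S=F}.
          branch 2.1.2 (add !!S):
            ((Q == !T) || !S): β-rule — branch into (Q == !T)  //  !S.
              branch 2.1.2.1 (add (Q == !T)):
                !((T || P) && R): β-rule — branch into !(T || P)  //  !R.
                  branch 2.1.2.1.1 (add !(T || P)):
                    !(T || P): α-rule — add !T, !P.
                    (Q == !T): β-rule — branch into Q, !T  //  !Q, !!T.
                      branch 2.1.2.1.1.1 (add Q, !T):
                        ○ open, literals {P=F, Q=T, S=T, T=F}.
                      branch 2.1.2.1.1.2 (add !Q, !!T):
                        × closes — contains both T and !T.
                  branch 2.1.2.1.2 (add !R):
                    (Q == !T): β-rule — branch into Q, !T  //  !Q, !!T.
                      branch 2.1.2.1.2.1 (add Q, !T):
                        ○ open, literals {Q=T, R=F, S=T, T=F}.
                      branch 2.1.2.1.2.2 (add !Q, !!T):
                        ○ open, literals {Q=F, R=F, S=T, T=T}.
              branch 2.1.2.2 (add !S):
                × closes — contains both S and !S.
      branch 2.2 (add Q):
        !(S && !S): β-rule — branch into !S  //  !!S.
          branch 2.2.1 (add !S):
            ((Q == !T) || !S): β-rule — branch into (Q == !T)  //  !S.
              branch 2.2.1.1 (add (Q == !T)):
                (Q == !T): β-rule — branch into Q, !T  //  !Q, !!T.
                  branch 2.2.1.1.1 (add Q, !T):
                    ○ open, literals {Q=T, S=F, T=F}.
                  branch 2.2.1.1.2 (add !Q, !!T):
                    × closes — contains both Q and !Q.
              branch 2.2.1.2 (add !S):
                ○ open, literals {Q=T, S=F}.
          branch 2.2.2 (add !!S):
            ((Q == !T) || !S): β-rule — branch into (Q == !T)  //  !S.
              branch 2.2.2.1 (add (Q == !T)):
                (Q == !T): β-rule — branch into Q, !T  //  !Q, !!T.
                  branch 2.2.2.1.1 (add Q, !T):
                    ○ open, literals {Q=T, S=T, T=F}.
                  branch 2.2.2.1.2 (add !Q, !!T):
                    × closes — contains both Q and !Q.
              branch 2.2.2.2 (add !S):
                × closes — contains both S and !S.
7 branches closed, 11 open.
An open branch gives a satisfying assignment: P=F, Q=T, S=F, T=F.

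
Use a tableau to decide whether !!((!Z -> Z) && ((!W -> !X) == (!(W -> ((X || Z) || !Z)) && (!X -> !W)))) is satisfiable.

Satisfiable

Initial set: {!!((!Z -> Z) && ((!W -> !X) == (!(W -> ((X || Z) || !Z)) && (!X -> !W))))}.
!!((!Z -> Z) && ((!W -> !X) == (!(W -> ((X || Z) || !Z)) && (!X -> !W)))): drop double negation, giving ((!Z -> Z) && ((!W -> !X) == (!(W -> ((X || Z) || !Z)) && (!X -> !W)))).
((!Z -> Z) && ((!W -> !X) == (!(W -> ((X || Z) || !Z)) && (!X -> !W)))): α-rule — add (!Z -> Z), ((!W -> !X) == (!(W -> ((X || Z) || !Z)) && (!X -> !W))).
(!Z -> Z): β-rule — branch into !!Z  //  Z.
  branch 1 (add !!Z):
    ((!W -> !X) == (!(W -> ((X || Z) || !Z)) && (!X -> !W))): β-rule — branch into (!W -> !X), (!(W -> ((X || Z) || !Z)) && (!X -> !W))  //  !(!W -> !X), !(!(W -> ((X || Z) || !Z)) && (!X -> !W)).
      branch 1.1 (add (!W -> !X), (!(W -> ((X || Z) || !Z)) && (!X -> !W))):
        (!(W -> ((X || Z) || !Z)) && (!X -> !W)): α-rule — add !(W -> ((X || Z) || !Z)), (!X -> !W).
        !(W -> ((X || Z) || !Z)): α-rule — add W, !((X || Z) || !Z).
        !((X || Z) || !Z): α-rule — add !(X || Z), !!Z.
        !(X || Z): α-rule — add !X, !Z.
        × closes — contains both Z and !Z.
      branch 1.2 (add !(!W -> !X), !(!(W -> ((X || Z) || !Z)) && (!X -> !W))):
        !(!W -> !X): α-rule — add !W, !!X.
        !(!(W -> ((X || Z) || !Z)) && (!X -> !W)): β-rule — branch into !!(W -> ((X || Z) || !Z))  //  !(!X -> !W).
          branch 1.2.1 (add !!(W -> ((X || Z) || !Z))):
            !!(W -> ((X || Z) || !Z)): β-rule — branch into !W  //  ((X || Z) || !Z).
              branch 1.2.1.1 (add !W):
                ○ open, literals {W=F, X=T, Z=T}.
              branch 1.2.1.2 (add ((X || Z) || !Z)):
                ((X || Z) || !Z): β-rule — branch into (X || Z)  //  !Z.
                  branch 1.2.1.2.1 (add (X || Z)):
                    (X || Z): β-rule — branch into X  //  Z.
                      branch 1.2.1.2.1.1 (add X):
                        ○ open, literals {W=F, X=T, Z=T}.
                      branch 1.2.1.2.1.2 (add Z):
                        ○ open, literals {W=F, X=T, Z=T}.
                  branch 1.2.1.2.2 (add !Z):
                    × closes — contains both Z and !Z.
          branch 1.2.2 (add !(!X -> !W)):
            !(!X -> !W): α-rule — add !X, !!W.
            × closes — contains both X and !X.
  branch 2 (add Z):
    ((!W -> !X) == (!(W -> ((X || Z) || !Z)) && (!X -> !W))): β-rule — branch into (!W -> !X), (!(W -> ((X || Z) || !Z)) && (!X -> !W))  //  !(!W -> !X), !(!(W -> ((X || Z) || !Z)) && (!X -> !W)).
      branch 2.1 (add (!W -> !X), (!(W -> ((X || Z) || !Z)) && (!X -> !W))):
        (!(W -> ((X || Z) || !Z)) && (!X -> !W)): α-rule — add !(W -> ((X || Z) || !Z)), (!X -> !W).
        !(W -> ((X || Z) || !Z)): α-rule — add W, !((X || Z) || !Z).
        !((X || Z) || !Z): α-rule — add !(X || Z), !!Z.
        !(X || Z): α-rule — add !X, !Z.
        × closes — contains both Z and !Z.
      branch 2.2 (add !(!W -> !X), !(!(W -> ((X || Z) || !Z)) && (!X -> !W))):
        !(!W -> !X): α-rule — add !W, !!X.
        !(!(W -> ((X || Z) || !Z)) && (!X -> !W)): β-rule — branch into !!(W -> ((X || Z) || !Z))  //  !(!X -> !W).
          branch 2.2.1 (add !!(W -> ((X || Z) || !Z))):
            !!(W -> ((X || Z) || !Z)): β-rule — branch into !W  //  ((X || Z) || !Z).
              branch 2.2.1.1 (add !W):
                ○ open, literals {W=F, X=T, Z=T}.
              branch 2.2.1.2 (add ((X || Z) || !Z)):
                ((X || Z) || !Z): β-rule — branch into (X || Z)  //  !Z.
                  branch 2.2.1.2.1 (add (X || Z)):
                    (X || Z): β-rule — branch into X  //  Z.
                      branch 2.2.1.2.1.1 (add X):
                        ○ open, literals {W=F, X=T, Z=T}.
                      branch 2.2.1.2.1.2 (add Z):
                        ○ open, literals {W=F, X=T, Z=T}.
                  branch 2.2.1.2.2 (add !Z):
                    × closes — contains both Z and !Z.
          branch 2.2.2 (add !(!X -> !W)):
            !(!X -> !W): α-rule — add !X, !!W.
            × closes — contains both X and !X.
6 branches closed, 6 open.
An open branch gives a satisfying assignment: W=F, X=T, Z=T.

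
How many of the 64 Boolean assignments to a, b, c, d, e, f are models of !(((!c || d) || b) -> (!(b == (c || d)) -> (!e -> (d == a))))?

6

Initial set: {!(((!c || d) || b) -> (!(b == (c || d)) -> (!e -> (d == a))))}.
!(((!c || d) || b) -> (!(b == (c || d)) -> (!e -> (d == a)))): α-rule — add ((!c || d) || b), !(!(b == (c || d)) -> (!e -> (d == a))).
!(!(b == (c || d)) -> (!e -> (d == a))): α-rule — add !(b == (c || d)), !(!e -> (d == a)).
!(!e -> (d == a)): α-rule — add !e, !(d == a).
((!c || d) || b): β-rule — branch into (!c || d)  //  b.
  branch 1 (add (!c || d)):
    !(b == (c || d)): β-rule — branch into b, !(c || d)  //  !b, (c || d).
      branch 1.1 (add b, !(c || d)):
        !(c || d): α-rule — add !c, !d.
        !(d == a): β-rule — branch into d, !a  //  !d, a.
          branch 1.1.1 (add d, !a):
            × closes — contains both d and !d.
          branch 1.1.2 (add !d, a):
            (!c || d): β-rule — branch into !c  //  d.
              branch 1.1.2.1 (add !c):
                ○ open, literals {a=1, b=1, c=0, d=0, e=0}.
              branch 1.1.2.2 (add d):
                × closes — contains both d and !d.
      branch 1.2 (add !b, (c || d)):
        !(d == a): β-rule — branch into d, !a  //  !d, a.
          branch 1.2.1 (add d, !a):
            (!c || d): β-rule — branch into !c  //  d.
              branch 1.2.1.1 (add !c):
                (c || d): β-rule — branch into c  //  d.
                  branch 1.2.1.1.1 (add c):
                    × closes — contains both c and !c.
                  branch 1.2.1.1.2 (add d):
                    ○ open, literals {a=0, b=0, c=0, d=1, e=0}.
              branch 1.2.1.2 (add d):
                (c || d): β-rule — branch into c  //  d.
                  branch 1.2.1.2.1 (add c):
                    ○ open, literals {a=0, b=0, c=1, d=1, e=0}.
                  branch 1.2.1.2.2 (add d):
                    ○ open, literals {a=0, b=0, d=1, e=0}.
          branch 1.2.2 (add !d, a):
            (!c || d): β-rule — branch into !c  //  d.
              branch 1.2.2.1 (add !c):
                (c || d): β-rule — branch into c  //  d.
                  branch 1.2.2.1.1 (add c):
                    × closes — contains both c and !c.
                  branch 1.2.2.1.2 (add d):
                    × closes — contains both d and !d.
              branch 1.2.2.2 (add d):
                × closes — contains both d and !d.
  branch 2 (add b):
    !(b == (c || d)): β-rule — branch into b, !(c || d)  //  !b, (c || d).
      branch 2.1 (add b, !(c || d)):
        !(c || d): α-rule — add !c, !d.
        !(d == a): β-rule — branch into d, !a  //  !d, a.
          branch 2.1.1 (add d, !a):
            × closes — contains both d and !d.
          branch 2.1.2 (add !d, a):
            ○ open, literals {a=1, b=1, c=0, d=0, e=0}.
      branch 2.2 (add !b, (c || d)):
        × closes — contains both b and !b.
8 branches closed, 5 open.
Each open branch fixes some atoms; the unmentioned ones are free. Counting distinct full assignments: branch {a=1, b=1, c=0, d=0, e=0} (f) contributes 2 new; branch {a=0, b=0, c=0, d=1, e=0} (f) contributes 2 new; branch {a=0, b=0, c=1, d=1, e=0} (f) contributes 2 new; branch {a=0, b=0, d=1, e=0} (c, f) contributes 0 new; branch {a=1, b=1, c=0, d=0, e=0} (f) contributes 0 new. Total: 6.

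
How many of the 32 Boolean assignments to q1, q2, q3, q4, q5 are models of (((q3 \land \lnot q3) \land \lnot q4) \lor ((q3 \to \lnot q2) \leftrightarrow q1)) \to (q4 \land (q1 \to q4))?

24

Initial set: {((((q3 \land \lnot q3) \land \lnot q4) \lor ((q3 \to \lnot q2) \leftrightarrow q1)) \to (q4 \land (q1 \to q4)))}.
((((q3 \land \lnot q3) \land \lnot q4) \lor ((q3 \to \lnot q2) \leftrightarrow q1)) \to (q4 \land (q1 \to q4))): β-rule — branch into \lnot (((q3 \land \lnot q3) \land \lnot q4) \lor ((q3 \to \lnot q2) \leftrightarrow q1))  //  (q4 \land (q1 \to q4)).
  branch 1 (add \lnot (((q3 \land \lnot q3) \land \lnot q4) \lor ((q3 \to \lnot q2) \leftrightarrow q1))):
    \lnot (((q3 \land \lnot q3) \land \lnot q4) \lor ((q3 \to \lnot q2) \leftrightarrow q1)): α-rule — add \lnot ((q3 \land \lnot q3) \land \lnot q4), \lnot ((q3 \to \lnot q2) \leftrightarrow q1).
    \lnot ((q3 \land \lnot q3) \land \lnot q4): β-rule — branch into \lnot (q3 \land \lnot q3)  //  \lnot \lnot q4.
      branch 1.1 (add \lnot (q3 \land \lnot q3)):
        \lnot ((q3 \to \lnot q2) \leftrightarrow q1): β-rule — branch into (q3 \to \lnot q2), \lnot q1  //  \lnot (q3 \to \lnot q2), q1.
          branch 1.1.1 (add (q3 \to \lnot q2), \lnot q1):
            \lnot (q3 \land \lnot q3): β-rule — branch into \lnot q3  //  \lnot \lnot q3.
              branch 1.1.1.1 (add \lnot q3):
                (q3 \to \lnot q2): β-rule — branch into \lnot q3  //  \lnot q2.
                  branch 1.1.1.1.1 (add \lnot q3):
                    ○ open, literals {q1=0, q3=0}.
                  branch 1.1.1.1.2 (add \lnot q2):
                    ○ open, literals {q1=0, q2=0, q3=0}.
              branch 1.1.1.2 (add \lnot \lnot q3):
                (q3 \to \lnot q2): β-rule — branch into \lnot q3  //  \lnot q2.
                  branch 1.1.1.2.1 (add \lnot q3):
                    × closes — contains both q3 and \lnot q3.
                  branch 1.1.1.2.2 (add \lnot q2):
                    ○ open, literals {q1=0, q2=0, q3=1}.
          branch 1.1.2 (add \lnot (q3 \to \lnot q2), q1):
            \lnot (q3 \to \lnot q2): α-rule — add q3, \lnot \lnot q2.
            \lnot (q3 \land \lnot q3): β-rule — branch into \lnot q3  //  \lnot \lnot q3.
              branch 1.1.2.1 (add \lnot q3):
                × closes — contains both q3 and \lnot q3.
              branch 1.1.2.2 (add \lnot \lnot q3):
                ○ open, literals {q1=1, q2=1, q3=1}.
      branch 1.2 (add \lnot \lnot q4):
        \lnot ((q3 \to \lnot q2) \leftrightarrow q1): β-rule — branch into (q3 \to \lnot q2), \lnot q1  //  \lnot (q3 \to \lnot q2), q1.
          branch 1.2.1 (add (q3 \to \lnot q2), \lnot q1):
            (q3 \to \lnot q2): β-rule — branch into \lnot q3  //  \lnot q2.
              branch 1.2.1.1 (add \lnot q3):
                ○ open, literals {q1=0, q3=0, q4=1}.
              branch 1.2.1.2 (add \lnot q2):
                ○ open, literals {q1=0, q2=0, q4=1}.
          branch 1.2.2 (add \lnot (q3 \to \lnot q2), q1):
            \lnot (q3 \to \lnot q2): α-rule — add q3, \lnot \lnot q2.
            ○ open, literals {q1=1, q2=1, q3=1, q4=1}.
  branch 2 (add (q4 \land (q1 \to q4))):
    (q4 \land (q1 \to q4)): α-rule — add q4, (q1 \to q4).
    (q1 \to q4): β-rule — branch into \lnot q1  //  q4.
      branch 2.1 (add \lnot q1):
        ○ open, literals {q1=0, q4=1}.
      branch 2.2 (add q4):
        ○ open, literals {q4=1}.
2 branches closed, 9 open.
Each open branch fixes some atoms; the unmentioned ones are free. Counting distinct full assignments: branch {q1=0, q3=0} (q2, q4, q5) contributes 8 new; branch {q1=0, q2=0, q3=0} (q4, q5) contributes 0 new; branch {q1=0, q2=0, q3=1} (q4, q5) contributes 4 new; branch {q1=1, q2=1, q3=1} (q4, q5) contributes 4 new; branch {q1=0, q3=0, q4=1} (q2, q5) contributes 0 new; branch {q1=0, q2=0, q4=1} (q3, q5) contributes 0 new; branch {q1=1, q2=1, q3=1, q4=1} (q5) contributes 0 new; branch {q1=0, q4=1} (q2, q3, q5) contributes 2 new; branch {q4=1} (q1, q2, q3, q5) contributes 6 new. Total: 24.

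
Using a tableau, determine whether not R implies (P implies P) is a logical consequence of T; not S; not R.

Initial set: {T; not S; not R; not (not R implies (P implies P))}.
not (not R implies (P implies P)): α-rule — add not R, not (P implies P).
not (P implies P): α-rule — add P, not P.
× closes — contains both P and not P.
All 1 branch closes.
Every branch closed, so the premises entail the conclusion.

Yes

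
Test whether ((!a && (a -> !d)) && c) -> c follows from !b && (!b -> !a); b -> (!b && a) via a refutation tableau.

Initial set: {T (!b && (!b -> !a)); T (b -> (!b && a)); F (((!a && (a -> !d)) && c) -> c)}.
T (!b && (!b -> !a)): α-rule — add T !b, T (!b -> !a).
F (((!a && (a -> !d)) && c) -> c): α-rule — add T ((!a && (a -> !d)) && c), F c.
T ((!a && (a -> !d)) && c): α-rule — add T (!a && (a -> !d)), T c.
× closes — contains both c and !c.
All 1 branch closes.
Every branch closed, so the premises entail the conclusion.

Yes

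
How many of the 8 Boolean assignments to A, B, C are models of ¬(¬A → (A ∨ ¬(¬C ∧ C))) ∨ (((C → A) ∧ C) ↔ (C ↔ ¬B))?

Initial set: {(¬(¬A → (A ∨ ¬(¬C ∧ C))) ∨ (((C → A) ∧ C) ↔ (C ↔ ¬B)))}.
(¬(¬A → (A ∨ ¬(¬C ∧ C))) ∨ (((C → A) ∧ C) ↔ (C ↔ ¬B))): β-rule — branch into ¬(¬A → (A ∨ ¬(¬C ∧ C)))  //  (((C → A) ∧ C) ↔ (C ↔ ¬B)).
  branch 1 (add ¬(¬A → (A ∨ ¬(¬C ∧ C)))):
    ¬(¬A → (A ∨ ¬(¬C ∧ C))): α-rule — add ¬A, ¬(A ∨ ¬(¬C ∧ C)).
    ¬(A ∨ ¬(¬C ∧ C)): α-rule — add ¬A, ¬¬(¬C ∧ C).
    ¬¬(¬C ∧ C): α-rule — add ¬C, C.
    × closes — contains both C and ¬C.
  branch 2 (add (((C → A) ∧ C) ↔ (C ↔ ¬B))):
    (((C → A) ∧ C) ↔ (C ↔ ¬B)): β-rule — branch into ((C → A) ∧ C), (C ↔ ¬B)  //  ¬((C → A) ∧ C), ¬(C ↔ ¬B).
      branch 2.1 (add ((C → A) ∧ C), (C ↔ ¬B)):
        ((C → A) ∧ C): α-rule — add (C → A), C.
        (C ↔ ¬B): β-rule — branch into C, ¬B  //  ¬C, ¬¬B.
          branch 2.1.1 (add C, ¬B):
            (C → A): β-rule — branch into ¬C  //  A.
              branch 2.1.1.1 (add ¬C):
                × closes — contains both C and ¬C.
              branch 2.1.1.2 (add A):
                ○ open, literals {A=true, B=false, C=true}.
          branch 2.1.2 (add ¬C, ¬¬B):
            × closes — contains both C and ¬C.
      branch 2.2 (add ¬((C → A) ∧ C), ¬(C ↔ ¬B)):
        ¬((C → A) ∧ C): β-rule — branch into ¬(C → A)  //  ¬C.
          branch 2.2.1 (add ¬(C → A)):
            ¬(C → A): α-rule — add C, ¬A.
            ¬(C ↔ ¬B): β-rule — branch into C, ¬¬B  //  ¬C, ¬B.
              branch 2.2.1.1 (add C, ¬¬B):
                ○ open, literals {A=false, B=true, C=true}.
              branch 2.2.1.2 (add ¬C, ¬B):
                × closes — contains both C and ¬C.
          branch 2.2.2 (add ¬C):
            ¬(C ↔ ¬B): β-rule — branch into C, ¬¬B  //  ¬C, ¬B.
              branch 2.2.2.1 (add C, ¬¬B):
                × closes — contains both C and ¬C.
              branch 2.2.2.2 (add ¬C, ¬B):
                ○ open, literals {B=false, C=false}.
5 branches closed, 3 open.
Each open branch fixes some atoms; the unmentioned ones are free. Counting distinct full assignments: branch {A=true, B=false, C=true} (none free) contributes 1 new; branch {A=false, B=true, C=true} (none free) contributes 1 new; branch {B=false, C=false} (A) contributes 2 new. Total: 4.

4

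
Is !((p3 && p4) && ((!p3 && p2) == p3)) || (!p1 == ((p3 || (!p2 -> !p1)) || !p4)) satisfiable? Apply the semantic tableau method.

Initial set: {(!((p3 && p4) && ((!p3 && p2) == p3)) || (!p1 == ((p3 || (!p2 -> !p1)) || !p4)))}.
(!((p3 && p4) && ((!p3 && p2) == p3)) || (!p1 == ((p3 || (!p2 -> !p1)) || !p4))): β-rule — branch into !((p3 && p4) && ((!p3 && p2) == p3))  //  (!p1 == ((p3 || (!p2 -> !p1)) || !p4)).
  branch 1 (add !((p3 && p4) && ((!p3 && p2) == p3))):
    !((p3 && p4) && ((!p3 && p2) == p3)): β-rule — branch into !(p3 && p4)  //  !((!p3 && p2) == p3).
      branch 1.1 (add !(p3 && p4)):
        !(p3 && p4): β-rule — branch into !p3  //  !p4.
          branch 1.1.1 (add !p3):
            ○ open, literals {p3=F}.
          branch 1.1.2 (add !p4):
            ○ open, literals {p4=F}.
      branch 1.2 (add !((!p3 && p2) == p3)):
        !((!p3 && p2) == p3): β-rule — branch into (!p3 && p2), !p3  //  !(!p3 && p2), p3.
          branch 1.2.1 (add (!p3 && p2), !p3):
            (!p3 && p2): α-rule — add !p3, p2.
            ○ open, literals {p2=T, p3=F}.
          branch 1.2.2 (add !(!p3 && p2), p3):
            !(!p3 && p2): β-rule — branch into !!p3  //  !p2.
              branch 1.2.2.1 (add !!p3):
                ○ open, literals {p3=T}.
              branch 1.2.2.2 (add !p2):
                ○ open, literals {p2=F, p3=T}.
  branch 2 (add (!p1 == ((p3 || (!p2 -> !p1)) || !p4))):
    (!p1 == ((p3 || (!p2 -> !p1)) || !p4)): β-rule — branch into !p1, ((p3 || (!p2 -> !p1)) || !p4)  //  !!p1, !((p3 || (!p2 -> !p1)) || !p4).
      branch 2.1 (add !p1, ((p3 || (!p2 -> !p1)) || !p4)):
        ((p3 || (!p2 -> !p1)) || !p4): β-rule — branch into (p3 || (!p2 -> !p1))  //  !p4.
          branch 2.1.1 (add (p3 || (!p2 -> !p1))):
            (p3 || (!p2 -> !p1)): β-rule — branch into p3  //  (!p2 -> !p1).
              branch 2.1.1.1 (add p3):
                ○ open, literals {p1=F, p3=T}.
              branch 2.1.1.2 (add (!p2 -> !p1)):
                (!p2 -> !p1): β-rule — branch into !!p2  //  !p1.
                  branch 2.1.1.2.1 (add !!p2):
                    ○ open, literals {p1=F, p2=T}.
                  branch 2.1.1.2.2 (add !p1):
                    ○ open, literals {p1=F}.
          branch 2.1.2 (add !p4):
            ○ open, literals {p1=F, p4=F}.
      branch 2.2 (add !!p1, !((p3 || (!p2 -> !p1)) || !p4)):
        !((p3 || (!p2 -> !p1)) || !p4): α-rule — add !(p3 || (!p2 -> !p1)), !!p4.
        !(p3 || (!p2 -> !p1)): α-rule — add !p3, !(!p2 -> !p1).
        !(!p2 -> !p1): α-rule — add !p2, !!p1.
        ○ open, literals {p1=T, p2=F, p3=F, p4=T}.
0 branches closed, 10 open.
An open branch gives a satisfying assignment: p3=F.

Satisfiable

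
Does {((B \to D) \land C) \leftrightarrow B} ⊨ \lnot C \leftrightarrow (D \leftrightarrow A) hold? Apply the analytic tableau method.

No

Initial set: {(((B \to D) \land C) \leftrightarrow B); \lnot (\lnot C \leftrightarrow (D \leftrightarrow A))}.
(((B \to D) \land C) \leftrightarrow B): β-rule — branch into ((B \to D) \land C), B  //  \lnot ((B \to D) \land C), \lnot B.
  branch 1 (add ((B \to D) \land C), B):
    ((B \to D) \land C): α-rule — add (B \to D), C.
    \lnot (\lnot C \leftrightarrow (D \leftrightarrow A)): β-rule — branch into \lnot C, \lnot (D \leftrightarrow A)  //  \lnot \lnot C, (D \leftrightarrow A).
      branch 1.1 (add \lnot C, \lnot (D \leftrightarrow A)):
        × closes — contains both C and \lnot C.
      branch 1.2 (add \lnot \lnot C, (D \leftrightarrow A)):
        (B \to D): β-rule — branch into \lnot B  //  D.
          branch 1.2.1 (add \lnot B):
            × closes — contains both B and \lnot B.
          branch 1.2.2 (add D):
            (D \leftrightarrow A): β-rule — branch into D, A  //  \lnot D, \lnot A.
              branch 1.2.2.1 (add D, A):
                ○ open, literals {A=true, B=true, C=true, D=true}.
              branch 1.2.2.2 (add \lnot D, \lnot A):
                × closes — contains both D and \lnot D.
  branch 2 (add \lnot ((B \to D) \land C), \lnot B):
    \lnot (\lnot C \leftrightarrow (D \leftrightarrow A)): β-rule — branch into \lnot C, \lnot (D \leftrightarrow A)  //  \lnot \lnot C, (D \leftrightarrow A).
      branch 2.1 (add \lnot C, \lnot (D \leftrightarrow A)):
        \lnot ((B \to D) \land C): β-rule — branch into \lnot (B \to D)  //  \lnot C.
          branch 2.1.1 (add \lnot (B \to D)):
            \lnot (B \to D): α-rule — add B, \lnot D.
            × closes — contains both B and \lnot B.
          branch 2.1.2 (add \lnot C):
            \lnot (D \leftrightarrow A): β-rule — branch into D, \lnot A  //  \lnot D, A.
              branch 2.1.2.1 (add D, \lnot A):
                ○ open, literals {A=false, B=false, C=false, D=true}.
              branch 2.1.2.2 (add \lnot D, A):
                ○ open, literals {A=true, B=false, C=false, D=false}.
      branch 2.2 (add \lnot \lnot C, (D \leftrightarrow A)):
        \lnot ((B \to D) \land C): β-rule — branch into \lnot (B \to D)  //  \lnot C.
          branch 2.2.1 (add \lnot (B \to D)):
            \lnot (B \to D): α-rule — add B, \lnot D.
            × closes — contains both B and \lnot B.
          branch 2.2.2 (add \lnot C):
            × closes — contains both C and \lnot C.
6 branches closed, 3 open.
An open branch gives a countermodel: A=true, B=true, C=true, D=true (unmentioned atoms arbitrary); the premises hold there but the conclusion fails.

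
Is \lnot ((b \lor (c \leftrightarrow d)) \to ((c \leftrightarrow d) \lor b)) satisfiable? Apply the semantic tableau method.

Unsatisfiable

Initial set: {\lnot ((b \lor (c \leftrightarrow d)) \to ((c \leftrightarrow d) \lor b))}.
\lnot ((b \lor (c \leftrightarrow d)) \to ((c \leftrightarrow d) \lor b)): α-rule — add (b \lor (c \leftrightarrow d)), \lnot ((c \leftrightarrow d) \lor b).
\lnot ((c \leftrightarrow d) \lor b): α-rule — add \lnot (c \leftrightarrow d), \lnot b.
(b \lor (c \leftrightarrow d)): β-rule — branch into b  //  (c \leftrightarrow d).
  branch 1 (add b):
    × closes — contains both b and \lnot b.
  branch 2 (add (c \leftrightarrow d)):
    \lnot (c \leftrightarrow d): β-rule — branch into c, \lnot d  //  \lnot c, d.
      branch 2.1 (add c, \lnot d):
        (c \leftrightarrow d): β-rule — branch into c, d  //  \lnot c, \lnot d.
          branch 2.1.1 (add c, d):
            × closes — contains both d and \lnot d.
          branch 2.1.2 (add \lnot c, \lnot d):
            × closes — contains both c and \lnot c.
      branch 2.2 (add \lnot c, d):
        (c \leftrightarrow d): β-rule — branch into c, d  //  \lnot c, \lnot d.
          branch 2.2.1 (add c, d):
            × closes — contains both c and \lnot c.
          branch 2.2.2 (add \lnot c, \lnot d):
            × closes — contains both d and \lnot d.
All 5 branches close.
Every branch closed; the formula is unsatisfiable.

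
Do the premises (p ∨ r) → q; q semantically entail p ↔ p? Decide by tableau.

Initial set: {((p ∨ r) → q); q; ¬(p ↔ p)}.
((p ∨ r) → q): β-rule — branch into ¬(p ∨ r)  //  q.
  branch 1 (add ¬(p ∨ r)):
    ¬(p ∨ r): α-rule — add ¬p, ¬r.
    ¬(p ↔ p): β-rule — branch into p, ¬p  //  ¬p, p.
      branch 1.1 (add p, ¬p):
        × closes — contains both p and ¬p.
      branch 1.2 (add ¬p, p):
        × closes — contains both p and ¬p.
  branch 2 (add q):
    ¬(p ↔ p): β-rule — branch into p, ¬p  //  ¬p, p.
      branch 2.1 (add p, ¬p):
        × closes — contains both p and ¬p.
      branch 2.2 (add ¬p, p):
        × closes — contains both p and ¬p.
All 4 branches close.
Every branch closed, so the premises entail the conclusion.

Yes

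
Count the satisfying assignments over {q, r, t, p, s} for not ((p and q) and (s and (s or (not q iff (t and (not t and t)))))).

28

Initial set: {not ((p and q) and (s and (s or (not q iff (t and (not t and t))))))}.
not ((p and q) and (s and (s or (not q iff (t and (not t and t)))))): β-rule — branch into not (p and q)  //  not (s and (s or (not q iff (t and (not t and t))))).
  branch 1 (add not (p and q)):
    not (p and q): β-rule — branch into not p  //  not q.
      branch 1.1 (add not p):
        ○ open, literals {p=0}.
      branch 1.2 (add not q):
        ○ open, literals {q=0}.
  branch 2 (add not (s and (s or (not q iff (t and (not t and t)))))):
    not (s and (s or (not q iff (t and (not t and t))))): β-rule — branch into not s  //  not (s or (not q iff (t and (not t and t)))).
      branch 2.1 (add not s):
        ○ open, literals {s=0}.
      branch 2.2 (add not (s or (not q iff (t and (not t and t))))):
        not (s or (not q iff (t and (not t and t)))): α-rule — add not s, not (not q iff (t and (not t and t))).
        not (not q iff (t and (not t and t))): β-rule — branch into not q, not (t and (not t and t))  //  not not q, (t and (not t and t)).
          branch 2.2.1 (add not q, not (t and (not t and t))):
            not (t and (not t and t)): β-rule — branch into not t  //  not (not t and t).
              branch 2.2.1.1 (add not t):
                ○ open, literals {q=0, s=0, t=0}.
              branch 2.2.1.2 (add not (not t and t)):
                not (not t and t): β-rule — branch into not not t  //  not t.
                  branch 2.2.1.2.1 (add not not t):
                    ○ open, literals {q=0, s=0, t=1}.
                  branch 2.2.1.2.2 (add not t):
                    ○ open, literals {q=0, s=0, t=0}.
          branch 2.2.2 (add not not q, (t and (not t and t))):
            (t and (not t and t)): α-rule — add t, (not t and t).
            (not t and t): α-rule — add not t, t.
            × closes — contains both t and not t.
1 branch closed, 6 open.
Each open branch fixes some atoms; the unmentioned ones are free. Counting distinct full assignments: branch {p=0} (q, r, t, s) contributes 16 new; branch {q=0} (r, t, p, s) contributes 8 new; branch {s=0} (q, r, t, p) contributes 4 new; branch {q=0, s=0, t=0} (r, p) contributes 0 new; branch {q=0, s=0, t=1} (r, p) contributes 0 new; branch {q=0, s=0, t=0} (r, p) contributes 0 new. Total: 28.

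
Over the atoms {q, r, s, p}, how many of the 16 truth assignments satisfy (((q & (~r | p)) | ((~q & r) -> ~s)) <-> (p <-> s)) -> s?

12

Initial set: {((((q & (~r | p)) | ((~q & r) -> ~s)) <-> (p <-> s)) -> s)}.
((((q & (~r | p)) | ((~q & r) -> ~s)) <-> (p <-> s)) -> s): β-rule — branch into ~(((q & (~r | p)) | ((~q & r) -> ~s)) <-> (p <-> s))  //  s.
  branch 1 (add ~(((q & (~r | p)) | ((~q & r) -> ~s)) <-> (p <-> s))):
    ~(((q & (~r | p)) | ((~q & r) -> ~s)) <-> (p <-> s)): β-rule — branch into ((q & (~r | p)) | ((~q & r) -> ~s)), ~(p <-> s)  //  ~((q & (~r | p)) | ((~q & r) -> ~s)), (p <-> s).
      branch 1.1 (add ((q & (~r | p)) | ((~q & r) -> ~s)), ~(p <-> s)):
        ((q & (~r | p)) | ((~q & r) -> ~s)): β-rule — branch into (q & (~r | p))  //  ((~q & r) -> ~s).
          branch 1.1.1 (add (q & (~r | p))):
            (q & (~r | p)): α-rule — add q, (~r | p).
            ~(p <-> s): β-rule — branch into p, ~s  //  ~p, s.
              branch 1.1.1.1 (add p, ~s):
                (~r | p): β-rule — branch into ~r  //  p.
                  branch 1.1.1.1.1 (add ~r):
                    ○ open, literals {p=1, q=1, r=0, s=0}.
                  branch 1.1.1.1.2 (add p):
                    ○ open, literals {p=1, q=1, s=0}.
              branch 1.1.1.2 (add ~p, s):
                (~r | p): β-rule — branch into ~r  //  p.
                  branch 1.1.1.2.1 (add ~r):
                    ○ open, literals {p=0, q=1, r=0, s=1}.
                  branch 1.1.1.2.2 (add p):
                    × closes — contains both p and ~p.
          branch 1.1.2 (add ((~q & r) -> ~s)):
            ~(p <-> s): β-rule — branch into p, ~s  //  ~p, s.
              branch 1.1.2.1 (add p, ~s):
                ((~q & r) -> ~s): β-rule — branch into ~(~q & r)  //  ~s.
                  branch 1.1.2.1.1 (add ~(~q & r)):
                    ~(~q & r): β-rule — branch into ~~q  //  ~r.
                      branch 1.1.2.1.1.1 (add ~~q):
                        ○ open, literals {p=1, q=1, s=0}.
                      branch 1.1.2.1.1.2 (add ~r):
                        ○ open, literals {p=1, r=0, s=0}.
                  branch 1.1.2.1.2 (add ~s):
                    ○ open, literals {p=1, s=0}.
              branch 1.1.2.2 (add ~p, s):
                ((~q & r) -> ~s): β-rule — branch into ~(~q & r)  //  ~s.
                  branch 1.1.2.2.1 (add ~(~q & r)):
                    ~(~q & r): β-rule — branch into ~~q  //  ~r.
                      branch 1.1.2.2.1.1 (add ~~q):
                        ○ open, literals {p=0, q=1, s=1}.
                      branch 1.1.2.2.1.2 (add ~r):
                        ○ open, literals {p=0, r=0, s=1}.
                  branch 1.1.2.2.2 (add ~s):
                    × closes — contains both s and ~s.
      branch 1.2 (add ~((q & (~r | p)) | ((~q & r) -> ~s)), (p <-> s)):
        ~((q & (~r | p)) | ((~q & r) -> ~s)): α-rule — add ~(q & (~r | p)), ~((~q & r) -> ~s).
        ~((~q & r) -> ~s): α-rule — add (~q & r), ~~s.
        (~q & r): α-rule — add ~q, r.
        (p <-> s): β-rule — branch into p, s  //  ~p, ~s.
          branch 1.2.1 (add p, s):
            ~(q & (~r | p)): β-rule — branch into ~q  //  ~(~r | p).
              branch 1.2.1.1 (add ~q):
                ○ open, literals {p=1, q=0, r=1, s=1}.
              branch 1.2.1.2 (add ~(~r | p)):
                ~(~r | p): α-rule — add ~~r, ~p.
                × closes — contains both p and ~p.
          branch 1.2.2 (add ~p, ~s):
            × closes — contains both s and ~s.
  branch 2 (add s):
    ○ open, literals {s=1}.
4 branches closed, 10 open.
Each open branch fixes some atoms; the unmentioned ones are free. Counting distinct full assignments: branch {p=1, q=1, r=0, s=0} (none free) contributes 1 new; branch {p=1, q=1, s=0} (r) contributes 1 new; branch {p=0, q=1, r=0, s=1} (none free) contributes 1 new; branch {p=1, q=1, s=0} (r) contributes 0 new; branch {p=1, r=0, s=0} (q) contributes 1 new; branch {p=1, s=0} (q, r) contributes 1 new; branch {p=0, q=1, s=1} (r) contributes 1 new; branch {p=0, r=0, s=1} (q) contributes 1 new; branch {p=1, q=0, r=1, s=1} (none free) contributes 1 new; branch {s=1} (q, r, p) contributes 4 new. Total: 12.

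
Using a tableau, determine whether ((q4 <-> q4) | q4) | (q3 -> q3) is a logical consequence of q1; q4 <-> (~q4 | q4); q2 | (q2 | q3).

Initial set: {q1; (q4 <-> (~q4 | q4)); (q2 | (q2 | q3)); ~(((q4 <-> q4) | q4) | (q3 -> q3))}.
~(((q4 <-> q4) | q4) | (q3 -> q3)): α-rule — add ~((q4 <-> q4) | q4), ~(q3 -> q3).
~((q4 <-> q4) | q4): α-rule — add ~(q4 <-> q4), ~q4.
~(q3 -> q3): α-rule — add q3, ~q3.
× closes — contains both q3 and ~q3.
All 1 branch closes.
Every branch closed, so the premises entail the conclusion.

Yes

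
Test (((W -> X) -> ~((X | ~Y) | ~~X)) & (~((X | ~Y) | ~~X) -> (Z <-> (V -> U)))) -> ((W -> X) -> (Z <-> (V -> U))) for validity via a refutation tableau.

Valid

Assume the negation and expand:
Initial set: {~((((W -> X) -> ~((X | ~Y) | ~~X)) & (~((X | ~Y) | ~~X) -> (Z <-> (V -> U)))) -> ((W -> X) -> (Z <-> (V -> U))))}.
~((((W -> X) -> ~((X | ~Y) | ~~X)) & (~((X | ~Y) | ~~X) -> (Z <-> (V -> U)))) -> ((W -> X) -> (Z <-> (V -> U)))): α-rule — add (((W -> X) -> ~((X | ~Y) | ~~X)) & (~((X | ~Y) | ~~X) -> (Z <-> (V -> U)))), ~((W -> X) -> (Z <-> (V -> U))).
(((W -> X) -> ~((X | ~Y) | ~~X)) & (~((X | ~Y) | ~~X) -> (Z <-> (V -> U)))): α-rule — add ((W -> X) -> ~((X | ~Y) | ~~X)), (~((X | ~Y) | ~~X) -> (Z <-> (V -> U))).
~((W -> X) -> (Z <-> (V -> U))): α-rule — add (W -> X), ~(Z <-> (V -> U)).
((W -> X) -> ~((X | ~Y) | ~~X)): β-rule — branch into ~(W -> X)  //  ~((X | ~Y) | ~~X).
  branch 1 (add ~(W -> X)):
    ~(W -> X): α-rule — add W, ~X.
    (~((X | ~Y) | ~~X) -> (Z <-> (V -> U))): β-rule — branch into ~~((X | ~Y) | ~~X)  //  (Z <-> (V -> U)).
      branch 1.1 (add ~~((X | ~Y) | ~~X)):
        (W -> X): β-rule — branch into ~W  //  X.
          branch 1.1.1 (add ~W):
            × closes — contains both W and ~W.
          branch 1.1.2 (add X):
            × closes — contains both X and ~X.
      branch 1.2 (add (Z <-> (V -> U))):
        (W -> X): β-rule — branch into ~W  //  X.
          branch 1.2.1 (add ~W):
            × closes — contains both W and ~W.
          branch 1.2.2 (add X):
            × closes — contains both X and ~X.
  branch 2 (add ~((X | ~Y) | ~~X)):
    ~((X | ~Y) | ~~X): α-rule — add ~(X | ~Y), ~~~X.
    ~(X | ~Y): α-rule — add ~X, ~~Y.
    ~~~X: drop double negation, giving ~X.
    (~((X | ~Y) | ~~X) -> (Z <-> (V -> U))): β-rule — branch into ~~((X | ~Y) | ~~X)  //  (Z <-> (V -> U)).
      branch 2.1 (add ~~((X | ~Y) | ~~X)):
        (W -> X): β-rule — branch into ~W  //  X.
          branch 2.1.1 (add ~W):
            ~(Z <-> (V -> U)): β-rule — branch into Z, ~(V -> U)  //  ~Z, (V -> U).
              branch 2.1.1.1 (add Z, ~(V -> U)):
                ~(V -> U): α-rule — add V, ~U.
                ~~((X | ~Y) | ~~X): β-rule — branch into (X | ~Y)  //  ~~X.
                  branch 2.1.1.1.1 (add (X | ~Y)):
                    (X | ~Y): β-rule — branch into X  //  ~Y.
                      branch 2.1.1.1.1.1 (add X):
                        × closes — contains both X and ~X.
                      branch 2.1.1.1.1.2 (add ~Y):
                        × closes — contains both Y and ~Y.
                  branch 2.1.1.1.2 (add ~~X):
                    ~~X: drop double negation, giving X.
                    × closes — contains both X and ~X.
              branch 2.1.1.2 (add ~Z, (V -> U)):
                ~~((X | ~Y) | ~~X): β-rule — branch into (X | ~Y)  //  ~~X.
                  branch 2.1.1.2.1 (add (X | ~Y)):
                    (V -> U): β-rule — branch into ~V  //  U.
                      branch 2.1.1.2.1.1 (add ~V):
                        (X | ~Y): β-rule — branch into X  //  ~Y.
                          branch 2.1.1.2.1.1.1 (add X):
                            × closes — contains both X and ~X.
                          branch 2.1.1.2.1.1.2 (add ~Y):
                            × closes — contains both Y and ~Y.
                      branch 2.1.1.2.1.2 (add U):
                        (X | ~Y): β-rule — branch into X  //  ~Y.
                          branch 2.1.1.2.1.2.1 (add X):
                            × closes — contains both X and ~X.
                          branch 2.1.1.2.1.2.2 (add ~Y):
                            × closes — contains both Y and ~Y.
                  branch 2.1.1.2.2 (add ~~X):
                    ~~X: drop double negation, giving X.
                    × closes — contains both X and ~X.
          branch 2.1.2 (add X):
            × closes — contains both X and ~X.
      branch 2.2 (add (Z <-> (V -> U))):
        (W -> X): β-rule — branch into ~W  //  X.
          branch 2.2.1 (add ~W):
            ~(Z <-> (V -> U)): β-rule — branch into Z, ~(V -> U)  //  ~Z, (V -> U).
              branch 2.2.1.1 (add Z, ~(V -> U)):
                ~(V -> U): α-rule — add V, ~U.
                (Z <-> (V -> U)): β-rule — branch into Z, (V -> U)  //  ~Z, ~(V -> U).
                  branch 2.2.1.1.1 (add Z, (V -> U)):
                    (V -> U): β-rule — branch into ~V  //  U.
                      branch 2.2.1.1.1.1 (add ~V):
                        × closes — contains both V and ~V.
                      branch 2.2.1.1.1.2 (add U):
                        × closes — contains both U and ~U.
                  branch 2.2.1.1.2 (add ~Z, ~(V -> U)):
                    × closes — contains both Z and ~Z.
              branch 2.2.1.2 (add ~Z, (V -> U)):
                (Z <-> (V -> U)): β-rule — branch into Z, (V -> U)  //  ~Z, ~(V -> U).
                  branch 2.2.1.2.1 (add Z, (V -> U)):
                    × closes — contains both Z and ~Z.
                  branch 2.2.1.2.2 (add ~Z, ~(V -> U)):
                    ~(V -> U): α-rule — add V, ~U.
                    (V -> U): β-rule — branch into ~V  //  U.
                      branch 2.2.1.2.2.1 (add ~V):
                        × closes — contains both V and ~V.
                      branch 2.2.1.2.2.2 (add U):
                        × closes — contains both U and ~U.
          branch 2.2.2 (add X):
            × closes — contains both X and ~X.
All 20 branches close.
Every branch closed, so the negation is unsatisfiable and the formula is valid.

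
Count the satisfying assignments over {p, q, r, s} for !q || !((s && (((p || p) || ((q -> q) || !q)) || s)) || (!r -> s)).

Initial set: {(!q || !((s && (((p || p) || ((q -> q) || !q)) || s)) || (!r -> s)))}.
(!q || !((s && (((p || p) || ((q -> q) || !q)) || s)) || (!r -> s))): β-rule — branch into !q  //  !((s && (((p || p) || ((q -> q) || !q)) || s)) || (!r -> s)).
  branch 1 (add !q):
    ○ open, literals {q=false}.
  branch 2 (add !((s && (((p || p) || ((q -> q) || !q)) || s)) || (!r -> s))):
    !((s && (((p || p) || ((q -> q) || !q)) || s)) || (!r -> s)): α-rule — add !(s && (((p || p) || ((q -> q) || !q)) || s)), !(!r -> s).
    !(!r -> s): α-rule — add !r, !s.
    !(s && (((p || p) || ((q -> q) || !q)) || s)): β-rule — branch into !s  //  !(((p || p) || ((q -> q) || !q)) || s).
      branch 2.1 (add !s):
        ○ open, literals {r=false, s=false}.
      branch 2.2 (add !(((p || p) || ((q -> q) || !q)) || s)):
        !(((p || p) || ((q -> q) || !q)) || s): α-rule — add !((p || p) || ((q -> q) || !q)), !s.
        !((p || p) || ((q -> q) || !q)): α-rule — add !(p || p), !((q -> q) || !q).
        !(p || p): α-rule — add !p, !p.
        !((q -> q) || !q): α-rule — add !(q -> q), !!q.
        !(q -> q): α-rule — add q, !q.
        × closes — contains both q and !q.
1 branch closed, 2 open.
Each open branch fixes some atoms; the unmentioned ones are free. Counting distinct full assignments: branch {q=false} (p, r, s) contributes 8 new; branch {r=false, s=false} (p, q) contributes 2 new. Total: 10.

10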